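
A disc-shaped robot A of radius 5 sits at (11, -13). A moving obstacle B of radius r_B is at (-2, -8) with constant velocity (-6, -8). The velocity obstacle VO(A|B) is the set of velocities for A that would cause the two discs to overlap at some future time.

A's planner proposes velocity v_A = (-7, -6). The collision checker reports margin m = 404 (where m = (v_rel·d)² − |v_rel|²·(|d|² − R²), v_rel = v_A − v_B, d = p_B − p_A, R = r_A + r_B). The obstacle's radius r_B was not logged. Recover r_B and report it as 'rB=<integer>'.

m = 404
d = (-13, 5);  v_rel = (-1, 2),  |v_rel|² = 5
v_rel×d = (-1)·(5) − (2)·(-13) = 21
since m = R²·5 − 21²:  R² = (441 + 404) / 5 = 169
R = √169 = 13  ⇒  r_B = 13 − 5 = 8

rB=8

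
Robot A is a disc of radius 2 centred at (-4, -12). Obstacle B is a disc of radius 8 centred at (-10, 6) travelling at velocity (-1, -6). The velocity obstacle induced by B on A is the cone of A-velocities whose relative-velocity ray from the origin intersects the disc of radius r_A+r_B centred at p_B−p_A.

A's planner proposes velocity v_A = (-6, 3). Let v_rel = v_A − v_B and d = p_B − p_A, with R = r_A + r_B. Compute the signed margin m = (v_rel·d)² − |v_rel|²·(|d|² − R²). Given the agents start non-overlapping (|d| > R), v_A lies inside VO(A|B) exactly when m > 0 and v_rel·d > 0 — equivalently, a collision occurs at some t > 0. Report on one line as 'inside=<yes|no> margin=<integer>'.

d = (-6, 18),  |d|² = 360;  R = 2+8 = 10,  c = 360−10² = 260
v_rel = (-5, 9),  |v_rel|² = 106;  v_rel·d = (-5)·(-6) + (9)·(18) = 192
106·t² − 384·t + 260 = 0  ⇒  m = 192² − 106·260 = 9304
m = 9304 > 0,  v_rel·d = 192 > 0  ⇒  inside

inside=yes margin=9304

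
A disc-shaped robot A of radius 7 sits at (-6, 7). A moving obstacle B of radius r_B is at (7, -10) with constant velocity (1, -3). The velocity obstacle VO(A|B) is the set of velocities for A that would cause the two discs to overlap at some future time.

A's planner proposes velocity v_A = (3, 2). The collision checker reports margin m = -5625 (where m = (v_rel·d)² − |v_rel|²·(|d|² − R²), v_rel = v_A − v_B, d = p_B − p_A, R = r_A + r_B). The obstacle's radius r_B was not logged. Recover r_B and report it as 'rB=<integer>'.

m = -5625
d = (13, -17);  v_rel = (2, 5),  |v_rel|² = 29
v_rel×d = (2)·(-17) − (5)·(13) = -99
since m = R²·29 − (-99)²:  R² = (9801 + -5625) / 29 = 144
R = √144 = 12  ⇒  r_B = 12 − 7 = 5

rB=5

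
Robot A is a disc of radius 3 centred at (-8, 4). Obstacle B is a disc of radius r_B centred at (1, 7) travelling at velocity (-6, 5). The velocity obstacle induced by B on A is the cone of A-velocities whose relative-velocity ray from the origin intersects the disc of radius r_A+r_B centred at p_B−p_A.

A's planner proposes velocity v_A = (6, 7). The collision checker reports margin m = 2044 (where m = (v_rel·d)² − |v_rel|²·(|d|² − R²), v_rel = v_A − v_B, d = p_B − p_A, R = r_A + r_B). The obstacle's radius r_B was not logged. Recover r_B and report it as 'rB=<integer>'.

m = 2044
d = (9, 3);  v_rel = (12, 2),  |v_rel|² = 148
v_rel×d = (12)·(3) − (2)·(9) = 18
since m = R²·148 − 18²:  R² = (324 + 2044) / 148 = 16
R = √16 = 4  ⇒  r_B = 4 − 3 = 1

rB=1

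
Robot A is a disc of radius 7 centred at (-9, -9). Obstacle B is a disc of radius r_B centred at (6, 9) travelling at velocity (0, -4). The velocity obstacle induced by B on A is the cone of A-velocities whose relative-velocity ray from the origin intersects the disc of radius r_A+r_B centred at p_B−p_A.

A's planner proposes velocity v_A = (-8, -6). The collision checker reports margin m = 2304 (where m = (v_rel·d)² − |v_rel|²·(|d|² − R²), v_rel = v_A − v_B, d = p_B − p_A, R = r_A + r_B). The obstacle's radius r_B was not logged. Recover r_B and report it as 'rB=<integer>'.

m = 2304
d = (15, 18);  v_rel = (-8, -2),  |v_rel|² = 68
v_rel×d = (-8)·(18) − (-2)·(15) = -114
since m = R²·68 − (-114)²:  R² = (12996 + 2304) / 68 = 225
R = √225 = 15  ⇒  r_B = 15 − 7 = 8

rB=8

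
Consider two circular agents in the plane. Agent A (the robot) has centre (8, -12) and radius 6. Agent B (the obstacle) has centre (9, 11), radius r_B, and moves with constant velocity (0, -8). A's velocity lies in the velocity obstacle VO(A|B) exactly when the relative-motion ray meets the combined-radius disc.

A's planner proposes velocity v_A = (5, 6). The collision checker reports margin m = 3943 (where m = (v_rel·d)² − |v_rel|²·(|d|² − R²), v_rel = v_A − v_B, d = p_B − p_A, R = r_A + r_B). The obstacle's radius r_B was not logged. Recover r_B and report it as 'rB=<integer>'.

m = 3943
d = (1, 23);  v_rel = (5, 14),  |v_rel|² = 221
v_rel×d = (5)·(23) − (14)·(1) = 101
since m = R²·221 − 101²:  R² = (10201 + 3943) / 221 = 64
R = √64 = 8  ⇒  r_B = 8 − 6 = 2

rB=2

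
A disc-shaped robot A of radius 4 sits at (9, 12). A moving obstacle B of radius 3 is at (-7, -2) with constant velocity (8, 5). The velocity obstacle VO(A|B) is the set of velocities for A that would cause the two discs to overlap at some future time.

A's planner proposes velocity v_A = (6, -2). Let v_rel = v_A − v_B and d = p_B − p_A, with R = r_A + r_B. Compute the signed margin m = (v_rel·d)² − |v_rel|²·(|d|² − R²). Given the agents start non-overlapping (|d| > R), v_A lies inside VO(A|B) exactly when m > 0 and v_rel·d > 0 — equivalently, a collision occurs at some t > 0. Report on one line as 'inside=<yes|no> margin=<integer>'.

d = (-16, -14),  |d|² = 452;  R = 4+3 = 7,  c = 452−7² = 403
v_rel = (-2, -7),  |v_rel|² = 53;  v_rel·d = (-2)·(-16) + (-7)·(-14) = 130
53·t² − 260·t + 403 = 0  ⇒  m = 130² − 53·403 = -4459
m = -4459 < 0,  v_rel·d = 130 > 0  ⇒  outside

inside=no margin=-4459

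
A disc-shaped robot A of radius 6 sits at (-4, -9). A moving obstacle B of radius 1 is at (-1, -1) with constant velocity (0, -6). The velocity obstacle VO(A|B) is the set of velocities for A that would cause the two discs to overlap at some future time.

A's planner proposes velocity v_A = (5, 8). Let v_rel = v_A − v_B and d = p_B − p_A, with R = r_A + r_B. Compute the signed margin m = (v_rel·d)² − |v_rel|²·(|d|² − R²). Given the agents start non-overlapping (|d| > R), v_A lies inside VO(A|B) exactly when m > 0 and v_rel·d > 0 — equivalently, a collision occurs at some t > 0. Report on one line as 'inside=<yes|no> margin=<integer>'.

d = (3, 8),  |d|² = 73;  R = 6+1 = 7,  c = 73−7² = 24
v_rel = (5, 14),  |v_rel|² = 221;  v_rel·d = (5)·(3) + (14)·(8) = 127
221·t² − 254·t + 24 = 0  ⇒  m = 127² − 221·24 = 10825
m = 10825 > 0,  v_rel·d = 127 > 0  ⇒  inside

inside=yes margin=10825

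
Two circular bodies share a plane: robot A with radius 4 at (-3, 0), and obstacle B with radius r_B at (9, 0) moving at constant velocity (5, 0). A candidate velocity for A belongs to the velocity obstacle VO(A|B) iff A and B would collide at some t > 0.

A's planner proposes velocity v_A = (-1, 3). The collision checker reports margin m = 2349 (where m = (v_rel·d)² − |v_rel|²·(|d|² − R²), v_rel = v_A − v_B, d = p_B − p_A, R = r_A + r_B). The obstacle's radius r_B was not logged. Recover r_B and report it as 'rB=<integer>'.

m = 2349
d = (12, 0);  v_rel = (-6, 3),  |v_rel|² = 45
v_rel×d = (-6)·(0) − (3)·(12) = -36
since m = R²·45 − (-36)²:  R² = (1296 + 2349) / 45 = 81
R = √81 = 9  ⇒  r_B = 9 − 4 = 5

rB=5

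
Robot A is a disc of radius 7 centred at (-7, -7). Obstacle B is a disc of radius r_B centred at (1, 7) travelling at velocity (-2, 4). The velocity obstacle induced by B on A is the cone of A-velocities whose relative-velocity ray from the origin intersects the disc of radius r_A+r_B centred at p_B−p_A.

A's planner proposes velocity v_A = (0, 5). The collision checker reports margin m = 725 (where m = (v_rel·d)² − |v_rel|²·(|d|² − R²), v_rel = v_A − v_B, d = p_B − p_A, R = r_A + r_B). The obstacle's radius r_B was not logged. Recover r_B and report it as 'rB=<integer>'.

m = 725
d = (8, 14);  v_rel = (2, 1),  |v_rel|² = 5
v_rel×d = (2)·(14) − (1)·(8) = 20
since m = R²·5 − 20²:  R² = (400 + 725) / 5 = 225
R = √225 = 15  ⇒  r_B = 15 − 7 = 8

rB=8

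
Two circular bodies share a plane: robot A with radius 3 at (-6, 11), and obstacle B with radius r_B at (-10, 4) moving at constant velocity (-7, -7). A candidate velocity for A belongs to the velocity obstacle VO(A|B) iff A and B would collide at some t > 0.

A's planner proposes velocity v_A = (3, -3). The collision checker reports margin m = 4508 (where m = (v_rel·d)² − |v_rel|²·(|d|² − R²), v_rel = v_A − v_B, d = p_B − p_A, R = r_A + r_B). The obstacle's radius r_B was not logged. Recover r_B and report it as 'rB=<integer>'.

m = 4508
d = (-4, -7);  v_rel = (10, 4),  |v_rel|² = 116
v_rel×d = (10)·(-7) − (4)·(-4) = -54
since m = R²·116 − (-54)²:  R² = (2916 + 4508) / 116 = 64
R = √64 = 8  ⇒  r_B = 8 − 3 = 5

rB=5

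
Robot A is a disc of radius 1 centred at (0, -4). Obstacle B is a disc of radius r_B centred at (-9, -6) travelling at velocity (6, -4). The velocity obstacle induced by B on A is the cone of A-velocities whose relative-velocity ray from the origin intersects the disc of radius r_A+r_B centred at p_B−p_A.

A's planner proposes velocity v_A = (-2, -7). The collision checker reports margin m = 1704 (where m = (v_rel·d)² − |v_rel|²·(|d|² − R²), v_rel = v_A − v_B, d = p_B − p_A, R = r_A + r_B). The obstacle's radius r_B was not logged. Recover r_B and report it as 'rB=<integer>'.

m = 1704
d = (-9, -2);  v_rel = (-8, -3),  |v_rel|² = 73
v_rel×d = (-8)·(-2) − (-3)·(-9) = -11
since m = R²·73 − (-11)²:  R² = (121 + 1704) / 73 = 25
R = √25 = 5  ⇒  r_B = 5 − 1 = 4

rB=4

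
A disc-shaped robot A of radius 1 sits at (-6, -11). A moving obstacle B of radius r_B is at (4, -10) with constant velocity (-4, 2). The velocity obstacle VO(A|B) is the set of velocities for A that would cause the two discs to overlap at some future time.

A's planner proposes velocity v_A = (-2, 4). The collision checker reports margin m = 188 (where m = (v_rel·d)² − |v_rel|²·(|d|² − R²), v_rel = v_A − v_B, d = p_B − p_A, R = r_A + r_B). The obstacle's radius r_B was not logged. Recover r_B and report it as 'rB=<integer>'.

m = 188
d = (10, 1);  v_rel = (2, 2),  |v_rel|² = 8
v_rel×d = (2)·(1) − (2)·(10) = -18
since m = R²·8 − (-18)²:  R² = (324 + 188) / 8 = 64
R = √64 = 8  ⇒  r_B = 8 − 1 = 7

rB=7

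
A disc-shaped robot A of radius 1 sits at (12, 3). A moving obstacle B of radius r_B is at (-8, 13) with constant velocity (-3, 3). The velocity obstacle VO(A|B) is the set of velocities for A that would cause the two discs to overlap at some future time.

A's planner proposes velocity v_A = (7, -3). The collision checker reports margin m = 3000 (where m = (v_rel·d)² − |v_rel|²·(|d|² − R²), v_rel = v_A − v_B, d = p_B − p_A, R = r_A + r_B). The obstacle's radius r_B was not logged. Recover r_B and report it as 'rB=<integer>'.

m = 3000
d = (-20, 10);  v_rel = (10, -6),  |v_rel|² = 136
v_rel×d = (10)·(10) − (-6)·(-20) = -20
since m = R²·136 − (-20)²:  R² = (400 + 3000) / 136 = 25
R = √25 = 5  ⇒  r_B = 5 − 1 = 4

rB=4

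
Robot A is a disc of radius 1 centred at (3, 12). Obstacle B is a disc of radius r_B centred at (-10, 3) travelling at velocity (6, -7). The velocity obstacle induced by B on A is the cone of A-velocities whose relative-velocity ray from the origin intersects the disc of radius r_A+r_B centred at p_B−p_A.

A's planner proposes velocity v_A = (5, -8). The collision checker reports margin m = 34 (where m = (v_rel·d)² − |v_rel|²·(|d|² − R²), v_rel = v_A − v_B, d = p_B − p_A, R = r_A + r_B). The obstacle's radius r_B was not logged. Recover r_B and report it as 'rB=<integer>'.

m = 34
d = (-13, -9);  v_rel = (-1, -1),  |v_rel|² = 2
v_rel×d = (-1)·(-9) − (-1)·(-13) = -4
since m = R²·2 − (-4)²:  R² = (16 + 34) / 2 = 25
R = √25 = 5  ⇒  r_B = 5 − 1 = 4

rB=4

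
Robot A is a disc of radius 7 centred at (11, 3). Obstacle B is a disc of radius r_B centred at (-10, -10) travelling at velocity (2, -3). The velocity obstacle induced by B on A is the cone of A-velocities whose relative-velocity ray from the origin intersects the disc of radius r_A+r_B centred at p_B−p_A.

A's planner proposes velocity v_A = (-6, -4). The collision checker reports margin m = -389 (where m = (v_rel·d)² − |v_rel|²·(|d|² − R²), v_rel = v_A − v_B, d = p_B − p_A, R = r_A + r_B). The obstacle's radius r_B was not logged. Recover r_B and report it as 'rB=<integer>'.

m = -389
d = (-21, -13);  v_rel = (-8, -1),  |v_rel|² = 65
v_rel×d = (-8)·(-13) − (-1)·(-21) = 83
since m = R²·65 − 83²:  R² = (6889 + -389) / 65 = 100
R = √100 = 10  ⇒  r_B = 10 − 7 = 3

rB=3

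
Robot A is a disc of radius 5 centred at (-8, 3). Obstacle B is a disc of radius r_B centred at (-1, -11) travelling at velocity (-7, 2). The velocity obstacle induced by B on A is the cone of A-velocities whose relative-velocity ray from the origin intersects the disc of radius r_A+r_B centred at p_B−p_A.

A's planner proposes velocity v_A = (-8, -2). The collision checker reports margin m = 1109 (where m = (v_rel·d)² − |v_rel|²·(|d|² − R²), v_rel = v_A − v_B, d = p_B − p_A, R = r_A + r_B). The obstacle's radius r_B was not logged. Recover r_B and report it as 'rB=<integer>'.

m = 1109
d = (7, -14);  v_rel = (-1, -4),  |v_rel|² = 17
v_rel×d = (-1)·(-14) − (-4)·(7) = 42
since m = R²·17 − 42²:  R² = (1764 + 1109) / 17 = 169
R = √169 = 13  ⇒  r_B = 13 − 5 = 8

rB=8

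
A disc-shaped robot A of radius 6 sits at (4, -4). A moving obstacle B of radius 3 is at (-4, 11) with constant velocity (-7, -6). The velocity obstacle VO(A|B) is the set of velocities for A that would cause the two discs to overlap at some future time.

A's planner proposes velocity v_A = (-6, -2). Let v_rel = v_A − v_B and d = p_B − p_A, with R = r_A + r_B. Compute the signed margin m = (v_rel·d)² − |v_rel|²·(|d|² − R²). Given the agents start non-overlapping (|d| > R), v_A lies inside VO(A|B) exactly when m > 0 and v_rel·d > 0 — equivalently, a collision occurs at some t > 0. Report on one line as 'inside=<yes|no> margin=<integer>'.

d = (-8, 15),  |d|² = 289;  R = 6+3 = 9,  c = 289−9² = 208
v_rel = (1, 4),  |v_rel|² = 17;  v_rel·d = (1)·(-8) + (4)·(15) = 52
17·t² − 104·t + 208 = 0  ⇒  m = 52² − 17·208 = -832
m = -832 < 0,  v_rel·d = 52 > 0  ⇒  outside

inside=no margin=-832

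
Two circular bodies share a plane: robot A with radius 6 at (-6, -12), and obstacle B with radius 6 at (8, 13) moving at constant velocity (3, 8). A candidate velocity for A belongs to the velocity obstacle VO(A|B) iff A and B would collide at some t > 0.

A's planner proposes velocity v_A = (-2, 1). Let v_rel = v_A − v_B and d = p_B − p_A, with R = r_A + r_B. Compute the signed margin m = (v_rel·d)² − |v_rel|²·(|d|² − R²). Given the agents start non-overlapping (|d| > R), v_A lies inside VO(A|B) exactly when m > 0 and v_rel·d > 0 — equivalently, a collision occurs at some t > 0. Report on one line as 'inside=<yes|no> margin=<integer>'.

d = (14, 25),  |d|² = 821;  R = 6+6 = 12,  c = 821−12² = 677
v_rel = (-5, -7),  |v_rel|² = 74;  v_rel·d = (-5)·(14) + (-7)·(25) = -245
74·t² + 490·t + 677 = 0  ⇒  m = (-245)² − 74·677 = 9927
m = 9927 > 0,  v_rel·d = -245 < 0  ⇒  outside

inside=no margin=9927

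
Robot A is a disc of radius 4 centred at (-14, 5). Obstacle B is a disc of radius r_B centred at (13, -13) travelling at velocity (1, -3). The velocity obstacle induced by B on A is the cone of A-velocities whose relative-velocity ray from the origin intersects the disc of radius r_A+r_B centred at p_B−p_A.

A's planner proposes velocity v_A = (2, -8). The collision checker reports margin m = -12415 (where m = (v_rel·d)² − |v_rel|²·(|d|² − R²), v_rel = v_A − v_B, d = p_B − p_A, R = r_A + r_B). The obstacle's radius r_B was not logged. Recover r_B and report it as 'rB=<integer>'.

m = -12415
d = (27, -18);  v_rel = (1, -5),  |v_rel|² = 26
v_rel×d = (1)·(-18) − (-5)·(27) = 117
since m = R²·26 − 117²:  R² = (13689 + -12415) / 26 = 49
R = √49 = 7  ⇒  r_B = 7 − 4 = 3

rB=3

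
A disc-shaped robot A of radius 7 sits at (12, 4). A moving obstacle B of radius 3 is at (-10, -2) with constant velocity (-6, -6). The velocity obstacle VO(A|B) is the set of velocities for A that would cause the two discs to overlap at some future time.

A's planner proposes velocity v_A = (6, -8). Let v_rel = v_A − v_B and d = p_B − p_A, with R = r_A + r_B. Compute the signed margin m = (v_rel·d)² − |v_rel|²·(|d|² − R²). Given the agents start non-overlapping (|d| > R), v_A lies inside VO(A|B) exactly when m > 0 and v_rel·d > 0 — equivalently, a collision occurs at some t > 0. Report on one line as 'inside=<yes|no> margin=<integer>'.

d = (-22, -6),  |d|² = 520;  R = 7+3 = 10,  c = 520−10² = 420
v_rel = (12, -2),  |v_rel|² = 148;  v_rel·d = (12)·(-22) + (-2)·(-6) = -252
148·t² + 504·t + 420 = 0  ⇒  m = (-252)² − 148·420 = 1344
m = 1344 > 0,  v_rel·d = -252 < 0  ⇒  outside

inside=no margin=1344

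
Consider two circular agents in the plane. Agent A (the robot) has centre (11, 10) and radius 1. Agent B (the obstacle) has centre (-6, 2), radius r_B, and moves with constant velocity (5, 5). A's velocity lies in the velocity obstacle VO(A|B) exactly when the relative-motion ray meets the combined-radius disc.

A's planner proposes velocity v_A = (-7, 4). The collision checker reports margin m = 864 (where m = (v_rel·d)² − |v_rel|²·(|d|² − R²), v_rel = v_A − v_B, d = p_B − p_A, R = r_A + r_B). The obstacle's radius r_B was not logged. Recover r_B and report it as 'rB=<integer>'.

m = 864
d = (-17, -8);  v_rel = (-12, -1),  |v_rel|² = 145
v_rel×d = (-12)·(-8) − (-1)·(-17) = 79
since m = R²·145 − 79²:  R² = (6241 + 864) / 145 = 49
R = √49 = 7  ⇒  r_B = 7 − 1 = 6

rB=6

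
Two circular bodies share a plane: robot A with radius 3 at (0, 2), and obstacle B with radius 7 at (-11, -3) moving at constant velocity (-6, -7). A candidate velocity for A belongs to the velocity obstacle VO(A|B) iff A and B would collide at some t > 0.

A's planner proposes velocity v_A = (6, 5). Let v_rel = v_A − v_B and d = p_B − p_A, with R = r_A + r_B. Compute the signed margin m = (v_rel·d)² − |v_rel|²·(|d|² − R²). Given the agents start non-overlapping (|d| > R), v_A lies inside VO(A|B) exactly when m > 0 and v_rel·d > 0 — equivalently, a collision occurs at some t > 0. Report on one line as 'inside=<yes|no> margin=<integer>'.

d = (-11, -5),  |d|² = 146;  R = 3+7 = 10,  c = 146−10² = 46
v_rel = (12, 12),  |v_rel|² = 288;  v_rel·d = (12)·(-11) + (12)·(-5) = -192
288·t² + 384·t + 46 = 0  ⇒  m = (-192)² − 288·46 = 23616
m = 23616 > 0,  v_rel·d = -192 < 0  ⇒  outside

inside=no margin=23616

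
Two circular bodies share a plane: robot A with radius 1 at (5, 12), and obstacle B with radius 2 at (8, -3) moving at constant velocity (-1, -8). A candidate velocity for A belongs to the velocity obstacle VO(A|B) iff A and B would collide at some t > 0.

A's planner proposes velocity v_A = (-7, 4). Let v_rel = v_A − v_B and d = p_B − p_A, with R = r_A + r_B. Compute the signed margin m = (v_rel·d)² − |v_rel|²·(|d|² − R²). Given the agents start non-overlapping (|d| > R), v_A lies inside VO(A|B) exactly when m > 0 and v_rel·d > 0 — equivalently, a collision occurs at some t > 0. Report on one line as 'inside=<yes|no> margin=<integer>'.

d = (3, -15),  |d|² = 234;  R = 1+2 = 3,  c = 234−3² = 225
v_rel = (-6, 12),  |v_rel|² = 180;  v_rel·d = (-6)·(3) + (12)·(-15) = -198
180·t² + 396·t + 225 = 0  ⇒  m = (-198)² − 180·225 = -1296
m = -1296 < 0,  v_rel·d = -198 < 0  ⇒  outside

inside=no margin=-1296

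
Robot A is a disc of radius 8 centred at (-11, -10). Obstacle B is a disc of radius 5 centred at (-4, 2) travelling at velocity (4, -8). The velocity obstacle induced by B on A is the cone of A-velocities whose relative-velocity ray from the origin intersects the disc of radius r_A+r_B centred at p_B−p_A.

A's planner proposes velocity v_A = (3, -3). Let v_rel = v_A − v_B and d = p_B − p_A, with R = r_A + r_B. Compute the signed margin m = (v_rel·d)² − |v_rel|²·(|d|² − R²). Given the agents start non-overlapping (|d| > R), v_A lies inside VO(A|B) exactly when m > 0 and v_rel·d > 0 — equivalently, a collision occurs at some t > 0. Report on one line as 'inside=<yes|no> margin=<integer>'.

d = (7, 12),  |d|² = 193;  R = 8+5 = 13,  c = 193−13² = 24
v_rel = (-1, 5),  |v_rel|² = 26;  v_rel·d = (-1)·(7) + (5)·(12) = 53
26·t² − 106·t + 24 = 0  ⇒  m = 53² − 26·24 = 2185
m = 2185 > 0,  v_rel·d = 53 > 0  ⇒  inside

inside=yes margin=2185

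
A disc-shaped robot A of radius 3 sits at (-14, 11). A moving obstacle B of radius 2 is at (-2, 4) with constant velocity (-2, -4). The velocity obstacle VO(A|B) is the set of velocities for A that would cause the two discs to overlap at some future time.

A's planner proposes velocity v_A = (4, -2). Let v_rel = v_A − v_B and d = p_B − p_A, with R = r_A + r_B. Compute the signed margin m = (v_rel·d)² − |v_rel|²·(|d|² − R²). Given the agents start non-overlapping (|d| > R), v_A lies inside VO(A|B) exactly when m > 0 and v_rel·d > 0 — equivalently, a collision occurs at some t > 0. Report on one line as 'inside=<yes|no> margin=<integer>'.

d = (12, -7),  |d|² = 193;  R = 3+2 = 5,  c = 193−5² = 168
v_rel = (6, 2),  |v_rel|² = 40;  v_rel·d = (6)·(12) + (2)·(-7) = 58
40·t² − 116·t + 168 = 0  ⇒  m = 58² − 40·168 = -3356
m = -3356 < 0,  v_rel·d = 58 > 0  ⇒  outside

inside=no margin=-3356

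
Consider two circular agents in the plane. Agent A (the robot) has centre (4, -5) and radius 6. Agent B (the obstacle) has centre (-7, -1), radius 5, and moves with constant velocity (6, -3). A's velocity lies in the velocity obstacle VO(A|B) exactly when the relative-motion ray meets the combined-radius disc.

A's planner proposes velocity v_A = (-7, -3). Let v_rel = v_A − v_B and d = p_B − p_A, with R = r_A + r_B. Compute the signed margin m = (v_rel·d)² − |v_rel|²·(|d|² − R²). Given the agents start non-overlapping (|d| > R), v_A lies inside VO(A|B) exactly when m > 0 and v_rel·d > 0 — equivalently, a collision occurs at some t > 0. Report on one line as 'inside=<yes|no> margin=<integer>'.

d = (-11, 4),  |d|² = 137;  R = 6+5 = 11,  c = 137−11² = 16
v_rel = (-13, 0),  |v_rel|² = 169;  v_rel·d = (-13)·(-11) + (0)·(4) = 143
169·t² − 286·t + 16 = 0  ⇒  m = 143² − 169·16 = 17745
m = 17745 > 0,  v_rel·d = 143 > 0  ⇒  inside

inside=yes margin=17745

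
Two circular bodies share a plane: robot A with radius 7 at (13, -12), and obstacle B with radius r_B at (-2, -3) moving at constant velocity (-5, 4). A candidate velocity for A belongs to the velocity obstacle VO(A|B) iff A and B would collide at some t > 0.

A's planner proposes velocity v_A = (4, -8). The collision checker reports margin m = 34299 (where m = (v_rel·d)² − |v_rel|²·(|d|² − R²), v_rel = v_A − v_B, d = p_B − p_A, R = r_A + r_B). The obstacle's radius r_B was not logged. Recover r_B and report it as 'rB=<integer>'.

m = 34299
d = (-15, 9);  v_rel = (9, -12),  |v_rel|² = 225
v_rel×d = (9)·(9) − (-12)·(-15) = -99
since m = R²·225 − (-99)²:  R² = (9801 + 34299) / 225 = 196
R = √196 = 14  ⇒  r_B = 14 − 7 = 7

rB=7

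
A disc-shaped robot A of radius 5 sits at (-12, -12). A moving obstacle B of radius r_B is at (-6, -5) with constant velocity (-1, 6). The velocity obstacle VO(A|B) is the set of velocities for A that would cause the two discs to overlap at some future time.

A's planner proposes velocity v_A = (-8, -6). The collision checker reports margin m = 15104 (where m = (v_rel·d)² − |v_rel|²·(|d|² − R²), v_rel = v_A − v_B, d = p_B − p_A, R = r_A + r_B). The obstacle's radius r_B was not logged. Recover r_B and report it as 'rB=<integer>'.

m = 15104
d = (6, 7);  v_rel = (-7, -12),  |v_rel|² = 193
v_rel×d = (-7)·(7) − (-12)·(6) = 23
since m = R²·193 − 23²:  R² = (529 + 15104) / 193 = 81
R = √81 = 9  ⇒  r_B = 9 − 5 = 4

rB=4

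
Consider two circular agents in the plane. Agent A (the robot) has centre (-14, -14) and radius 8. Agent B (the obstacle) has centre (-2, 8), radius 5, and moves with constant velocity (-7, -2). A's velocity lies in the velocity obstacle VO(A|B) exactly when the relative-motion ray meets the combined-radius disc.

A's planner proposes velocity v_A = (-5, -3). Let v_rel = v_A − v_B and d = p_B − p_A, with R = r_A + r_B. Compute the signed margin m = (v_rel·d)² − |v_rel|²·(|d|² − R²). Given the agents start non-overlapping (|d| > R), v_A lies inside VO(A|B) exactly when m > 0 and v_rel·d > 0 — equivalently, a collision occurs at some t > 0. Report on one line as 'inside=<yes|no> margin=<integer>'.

d = (12, 22),  |d|² = 628;  R = 8+5 = 13,  c = 628−13² = 459
v_rel = (2, -1),  |v_rel|² = 5;  v_rel·d = (2)·(12) + (-1)·(22) = 2
5·t² − 4·t + 459 = 0  ⇒  m = 2² − 5·459 = -2291
m = -2291 < 0,  v_rel·d = 2 > 0  ⇒  outside

inside=no margin=-2291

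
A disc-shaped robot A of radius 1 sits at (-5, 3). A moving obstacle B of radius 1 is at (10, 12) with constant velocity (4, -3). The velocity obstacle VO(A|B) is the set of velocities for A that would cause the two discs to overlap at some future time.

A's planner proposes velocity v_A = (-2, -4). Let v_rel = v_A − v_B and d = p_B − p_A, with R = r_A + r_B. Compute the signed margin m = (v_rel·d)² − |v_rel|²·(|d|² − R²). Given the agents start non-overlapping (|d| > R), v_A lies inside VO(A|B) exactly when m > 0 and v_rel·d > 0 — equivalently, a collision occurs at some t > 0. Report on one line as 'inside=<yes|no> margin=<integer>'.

d = (15, 9),  |d|² = 306;  R = 1+1 = 2,  c = 306−2² = 302
v_rel = (-6, -1),  |v_rel|² = 37;  v_rel·d = (-6)·(15) + (-1)·(9) = -99
37·t² + 198·t + 302 = 0  ⇒  m = (-99)² − 37·302 = -1373
m = -1373 < 0,  v_rel·d = -99 < 0  ⇒  outside

inside=no margin=-1373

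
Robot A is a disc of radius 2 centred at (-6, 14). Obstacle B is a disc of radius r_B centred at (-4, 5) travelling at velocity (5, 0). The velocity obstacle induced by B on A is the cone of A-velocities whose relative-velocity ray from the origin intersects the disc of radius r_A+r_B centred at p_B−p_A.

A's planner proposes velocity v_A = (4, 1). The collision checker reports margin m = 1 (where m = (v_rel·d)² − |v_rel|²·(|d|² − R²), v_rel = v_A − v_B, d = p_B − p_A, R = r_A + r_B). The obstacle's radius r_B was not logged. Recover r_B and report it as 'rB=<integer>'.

m = 1
d = (2, -9);  v_rel = (-1, 1),  |v_rel|² = 2
v_rel×d = (-1)·(-9) − (1)·(2) = 7
since m = R²·2 − 7²:  R² = (49 + 1) / 2 = 25
R = √25 = 5  ⇒  r_B = 5 − 2 = 3

rB=3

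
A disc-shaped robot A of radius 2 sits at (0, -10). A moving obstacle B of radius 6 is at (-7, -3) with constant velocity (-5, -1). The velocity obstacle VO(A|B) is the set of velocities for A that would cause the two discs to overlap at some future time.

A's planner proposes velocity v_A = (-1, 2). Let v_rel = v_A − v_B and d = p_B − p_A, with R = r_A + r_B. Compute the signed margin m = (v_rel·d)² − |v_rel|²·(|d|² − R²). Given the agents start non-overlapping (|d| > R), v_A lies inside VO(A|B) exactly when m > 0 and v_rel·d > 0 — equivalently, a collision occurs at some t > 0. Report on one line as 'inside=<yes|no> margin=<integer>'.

d = (-7, 7),  |d|² = 98;  R = 2+6 = 8,  c = 98−8² = 34
v_rel = (4, 3),  |v_rel|² = 25;  v_rel·d = (4)·(-7) + (3)·(7) = -7
25·t² + 14·t + 34 = 0  ⇒  m = (-7)² − 25·34 = -801
m = -801 < 0,  v_rel·d = -7 < 0  ⇒  outside

inside=no margin=-801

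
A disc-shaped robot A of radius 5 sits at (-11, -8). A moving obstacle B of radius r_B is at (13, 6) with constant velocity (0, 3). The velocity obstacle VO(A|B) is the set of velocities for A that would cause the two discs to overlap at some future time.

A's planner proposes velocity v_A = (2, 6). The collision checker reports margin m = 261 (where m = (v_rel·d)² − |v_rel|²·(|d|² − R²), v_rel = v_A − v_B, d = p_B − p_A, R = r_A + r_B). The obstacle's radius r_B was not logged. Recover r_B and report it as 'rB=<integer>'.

m = 261
d = (24, 14);  v_rel = (2, 3),  |v_rel|² = 13
v_rel×d = (2)·(14) − (3)·(24) = -44
since m = R²·13 − (-44)²:  R² = (1936 + 261) / 13 = 169
R = √169 = 13  ⇒  r_B = 13 − 5 = 8

rB=8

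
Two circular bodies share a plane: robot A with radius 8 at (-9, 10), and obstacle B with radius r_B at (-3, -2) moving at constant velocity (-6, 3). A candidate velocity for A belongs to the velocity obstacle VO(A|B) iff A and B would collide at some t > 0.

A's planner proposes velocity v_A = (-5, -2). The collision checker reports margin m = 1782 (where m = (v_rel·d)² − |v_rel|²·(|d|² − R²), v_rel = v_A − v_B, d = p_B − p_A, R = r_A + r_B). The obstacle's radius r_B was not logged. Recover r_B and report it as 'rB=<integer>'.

m = 1782
d = (6, -12);  v_rel = (1, -5),  |v_rel|² = 26
v_rel×d = (1)·(-12) − (-5)·(6) = 18
since m = R²·26 − 18²:  R² = (324 + 1782) / 26 = 81
R = √81 = 9  ⇒  r_B = 9 − 8 = 1

rB=1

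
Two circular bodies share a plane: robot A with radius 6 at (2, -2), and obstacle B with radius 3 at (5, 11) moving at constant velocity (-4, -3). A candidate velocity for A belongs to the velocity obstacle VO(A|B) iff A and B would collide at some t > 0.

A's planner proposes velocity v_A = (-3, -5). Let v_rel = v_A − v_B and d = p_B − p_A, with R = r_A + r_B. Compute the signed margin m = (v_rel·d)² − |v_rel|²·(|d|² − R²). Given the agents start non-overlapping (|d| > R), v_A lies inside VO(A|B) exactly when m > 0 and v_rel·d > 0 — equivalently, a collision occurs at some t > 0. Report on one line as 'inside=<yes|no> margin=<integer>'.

d = (3, 13),  |d|² = 178;  R = 6+3 = 9,  c = 178−9² = 97
v_rel = (1, -2),  |v_rel|² = 5;  v_rel·d = (1)·(3) + (-2)·(13) = -23
5·t² + 46·t + 97 = 0  ⇒  m = (-23)² − 5·97 = 44
m = 44 > 0,  v_rel·d = -23 < 0  ⇒  outside

inside=no margin=44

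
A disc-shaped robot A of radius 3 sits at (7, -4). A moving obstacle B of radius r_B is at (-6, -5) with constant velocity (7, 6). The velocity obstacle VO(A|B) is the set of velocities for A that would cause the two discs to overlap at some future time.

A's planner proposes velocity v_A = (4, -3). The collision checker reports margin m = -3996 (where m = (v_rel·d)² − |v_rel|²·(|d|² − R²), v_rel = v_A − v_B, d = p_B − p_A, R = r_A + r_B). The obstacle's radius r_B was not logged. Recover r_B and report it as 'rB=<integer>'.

m = -3996
d = (-13, -1);  v_rel = (-3, -9),  |v_rel|² = 90
v_rel×d = (-3)·(-1) − (-9)·(-13) = -114
since m = R²·90 − (-114)²:  R² = (12996 + -3996) / 90 = 100
R = √100 = 10  ⇒  r_B = 10 − 3 = 7

rB=7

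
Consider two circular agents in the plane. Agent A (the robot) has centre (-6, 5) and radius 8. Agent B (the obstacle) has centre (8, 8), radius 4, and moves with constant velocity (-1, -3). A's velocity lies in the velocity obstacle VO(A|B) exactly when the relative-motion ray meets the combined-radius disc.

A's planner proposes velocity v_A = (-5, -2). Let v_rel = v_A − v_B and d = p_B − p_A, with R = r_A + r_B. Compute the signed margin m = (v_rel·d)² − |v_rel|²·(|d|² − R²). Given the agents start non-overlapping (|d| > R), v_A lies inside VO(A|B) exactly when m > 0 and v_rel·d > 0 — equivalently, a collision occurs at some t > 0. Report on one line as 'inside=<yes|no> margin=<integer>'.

d = (14, 3),  |d|² = 205;  R = 8+4 = 12,  c = 205−12² = 61
v_rel = (-4, 1),  |v_rel|² = 17;  v_rel·d = (-4)·(14) + (1)·(3) = -53
17·t² + 106·t + 61 = 0  ⇒  m = (-53)² − 17·61 = 1772
m = 1772 > 0,  v_rel·d = -53 < 0  ⇒  outside

inside=no margin=1772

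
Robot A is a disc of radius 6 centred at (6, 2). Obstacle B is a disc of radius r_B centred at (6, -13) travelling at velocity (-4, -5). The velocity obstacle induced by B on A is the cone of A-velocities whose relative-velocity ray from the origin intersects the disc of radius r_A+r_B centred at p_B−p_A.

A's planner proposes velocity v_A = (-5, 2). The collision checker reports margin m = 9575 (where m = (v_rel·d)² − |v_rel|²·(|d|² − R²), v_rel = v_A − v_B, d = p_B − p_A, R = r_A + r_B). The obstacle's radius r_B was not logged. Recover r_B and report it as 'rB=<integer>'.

m = 9575
d = (0, -15);  v_rel = (-1, 7),  |v_rel|² = 50
v_rel×d = (-1)·(-15) − (7)·(0) = 15
since m = R²·50 − 15²:  R² = (225 + 9575) / 50 = 196
R = √196 = 14  ⇒  r_B = 14 − 6 = 8

rB=8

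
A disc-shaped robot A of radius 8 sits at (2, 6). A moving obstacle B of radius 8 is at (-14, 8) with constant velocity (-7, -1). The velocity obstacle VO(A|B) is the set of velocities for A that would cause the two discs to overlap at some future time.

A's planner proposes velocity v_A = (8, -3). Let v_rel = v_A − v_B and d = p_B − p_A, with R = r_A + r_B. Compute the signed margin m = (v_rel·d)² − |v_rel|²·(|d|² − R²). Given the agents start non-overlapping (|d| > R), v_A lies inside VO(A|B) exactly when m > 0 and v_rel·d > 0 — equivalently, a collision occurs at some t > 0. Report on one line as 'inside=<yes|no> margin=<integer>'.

d = (-16, 2),  |d|² = 260;  R = 8+8 = 16,  c = 260−16² = 4
v_rel = (15, -2),  |v_rel|² = 229;  v_rel·d = (15)·(-16) + (-2)·(2) = -244
229·t² + 488·t + 4 = 0  ⇒  m = (-244)² − 229·4 = 58620
m = 58620 > 0,  v_rel·d = -244 < 0  ⇒  outside

inside=no margin=58620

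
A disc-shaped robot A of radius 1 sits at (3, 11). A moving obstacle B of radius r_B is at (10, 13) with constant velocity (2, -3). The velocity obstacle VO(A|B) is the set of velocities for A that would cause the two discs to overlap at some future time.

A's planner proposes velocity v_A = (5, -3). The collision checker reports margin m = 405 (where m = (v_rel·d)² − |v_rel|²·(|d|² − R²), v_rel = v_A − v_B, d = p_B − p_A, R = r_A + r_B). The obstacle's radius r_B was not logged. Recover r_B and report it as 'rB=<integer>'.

m = 405
d = (7, 2);  v_rel = (3, 0),  |v_rel|² = 9
v_rel×d = (3)·(2) − (0)·(7) = 6
since m = R²·9 − 6²:  R² = (36 + 405) / 9 = 49
R = √49 = 7  ⇒  r_B = 7 − 1 = 6

rB=6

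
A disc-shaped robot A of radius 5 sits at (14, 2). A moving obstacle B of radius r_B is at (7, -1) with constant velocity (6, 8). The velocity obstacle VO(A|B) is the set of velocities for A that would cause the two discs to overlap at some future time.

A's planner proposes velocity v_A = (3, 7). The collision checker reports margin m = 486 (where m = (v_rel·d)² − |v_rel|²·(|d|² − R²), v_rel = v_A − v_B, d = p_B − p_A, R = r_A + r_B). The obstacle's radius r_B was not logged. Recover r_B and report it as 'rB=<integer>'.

m = 486
d = (-7, -3);  v_rel = (-3, -1),  |v_rel|² = 10
v_rel×d = (-3)·(-3) − (-1)·(-7) = 2
since m = R²·10 − 2²:  R² = (4 + 486) / 10 = 49
R = √49 = 7  ⇒  r_B = 7 − 5 = 2

rB=2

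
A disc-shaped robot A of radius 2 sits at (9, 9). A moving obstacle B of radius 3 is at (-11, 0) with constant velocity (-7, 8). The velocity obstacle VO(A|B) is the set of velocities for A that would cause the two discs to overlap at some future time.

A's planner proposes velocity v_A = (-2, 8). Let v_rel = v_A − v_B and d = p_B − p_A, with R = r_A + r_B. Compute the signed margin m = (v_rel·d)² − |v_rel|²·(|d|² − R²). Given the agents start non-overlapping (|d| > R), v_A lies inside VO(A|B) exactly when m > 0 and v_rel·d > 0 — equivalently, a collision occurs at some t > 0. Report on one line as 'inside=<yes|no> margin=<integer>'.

d = (-20, -9),  |d|² = 481;  R = 2+3 = 5,  c = 481−5² = 456
v_rel = (5, 0),  |v_rel|² = 25;  v_rel·d = (5)·(-20) + (0)·(-9) = -100
25·t² + 200·t + 456 = 0  ⇒  m = (-100)² − 25·456 = -1400
m = -1400 < 0,  v_rel·d = -100 < 0  ⇒  outside

inside=no margin=-1400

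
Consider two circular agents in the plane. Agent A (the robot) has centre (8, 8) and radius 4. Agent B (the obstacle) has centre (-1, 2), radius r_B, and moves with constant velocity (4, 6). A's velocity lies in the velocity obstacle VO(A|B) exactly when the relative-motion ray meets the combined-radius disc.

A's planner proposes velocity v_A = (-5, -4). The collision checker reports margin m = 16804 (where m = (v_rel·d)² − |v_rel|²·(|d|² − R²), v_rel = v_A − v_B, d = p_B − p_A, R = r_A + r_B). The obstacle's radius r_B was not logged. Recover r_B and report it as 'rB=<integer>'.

m = 16804
d = (-9, -6);  v_rel = (-9, -10),  |v_rel|² = 181
v_rel×d = (-9)·(-6) − (-10)·(-9) = -36
since m = R²·181 − (-36)²:  R² = (1296 + 16804) / 181 = 100
R = √100 = 10  ⇒  r_B = 10 − 4 = 6

rB=6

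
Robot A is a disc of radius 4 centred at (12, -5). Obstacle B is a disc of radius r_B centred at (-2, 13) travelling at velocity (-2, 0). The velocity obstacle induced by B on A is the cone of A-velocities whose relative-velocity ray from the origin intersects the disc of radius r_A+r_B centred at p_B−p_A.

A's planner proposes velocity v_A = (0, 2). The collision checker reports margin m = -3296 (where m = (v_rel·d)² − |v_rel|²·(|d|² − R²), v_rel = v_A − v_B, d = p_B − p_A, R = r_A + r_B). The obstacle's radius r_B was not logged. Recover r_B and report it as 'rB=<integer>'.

m = -3296
d = (-14, 18);  v_rel = (2, 2),  |v_rel|² = 8
v_rel×d = (2)·(18) − (2)·(-14) = 64
since m = R²·8 − 64²:  R² = (4096 + -3296) / 8 = 100
R = √100 = 10  ⇒  r_B = 10 − 4 = 6

rB=6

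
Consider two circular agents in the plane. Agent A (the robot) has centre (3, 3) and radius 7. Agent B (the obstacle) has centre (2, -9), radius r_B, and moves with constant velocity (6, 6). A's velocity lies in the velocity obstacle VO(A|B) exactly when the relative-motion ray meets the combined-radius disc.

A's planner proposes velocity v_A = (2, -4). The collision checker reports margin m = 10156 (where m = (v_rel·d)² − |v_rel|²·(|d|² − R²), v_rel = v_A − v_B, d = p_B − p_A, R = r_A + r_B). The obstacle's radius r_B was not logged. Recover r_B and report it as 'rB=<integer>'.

m = 10156
d = (-1, -12);  v_rel = (-4, -10),  |v_rel|² = 116
v_rel×d = (-4)·(-12) − (-10)·(-1) = 38
since m = R²·116 − 38²:  R² = (1444 + 10156) / 116 = 100
R = √100 = 10  ⇒  r_B = 10 − 7 = 3

rB=3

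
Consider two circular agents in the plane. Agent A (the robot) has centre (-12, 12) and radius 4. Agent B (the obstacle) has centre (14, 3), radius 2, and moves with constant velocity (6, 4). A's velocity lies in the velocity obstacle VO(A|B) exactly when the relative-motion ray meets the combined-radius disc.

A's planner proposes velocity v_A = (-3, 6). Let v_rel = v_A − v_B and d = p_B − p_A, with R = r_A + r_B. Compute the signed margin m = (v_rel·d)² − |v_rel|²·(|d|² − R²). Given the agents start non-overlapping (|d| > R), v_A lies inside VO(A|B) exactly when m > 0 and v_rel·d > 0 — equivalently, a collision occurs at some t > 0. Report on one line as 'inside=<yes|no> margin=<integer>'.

d = (26, -9),  |d|² = 757;  R = 4+2 = 6,  c = 757−6² = 721
v_rel = (-9, 2),  |v_rel|² = 85;  v_rel·d = (-9)·(26) + (2)·(-9) = -252
85·t² + 504·t + 721 = 0  ⇒  m = (-252)² − 85·721 = 2219
m = 2219 > 0,  v_rel·d = -252 < 0  ⇒  outside

inside=no margin=2219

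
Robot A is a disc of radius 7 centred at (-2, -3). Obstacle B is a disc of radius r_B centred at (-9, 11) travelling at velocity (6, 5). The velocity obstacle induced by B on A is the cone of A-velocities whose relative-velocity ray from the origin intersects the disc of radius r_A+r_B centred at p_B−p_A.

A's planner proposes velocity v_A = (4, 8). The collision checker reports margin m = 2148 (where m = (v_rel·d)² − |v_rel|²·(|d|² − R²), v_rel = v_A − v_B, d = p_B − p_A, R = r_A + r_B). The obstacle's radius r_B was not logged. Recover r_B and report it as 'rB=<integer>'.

m = 2148
d = (-7, 14);  v_rel = (-2, 3),  |v_rel|² = 13
v_rel×d = (-2)·(14) − (3)·(-7) = -7
since m = R²·13 − (-7)²:  R² = (49 + 2148) / 13 = 169
R = √169 = 13  ⇒  r_B = 13 − 7 = 6

rB=6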